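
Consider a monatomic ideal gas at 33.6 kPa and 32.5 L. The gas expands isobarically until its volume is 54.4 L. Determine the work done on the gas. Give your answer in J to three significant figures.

Isobaric: W = P ΔV.
W = (33.6 kPa)(54.4 − 32.5 L) = (33.6)(21.9) = 735.8 J.
Work on gas = −W_by = -735.8 J.

W ≈ -736 J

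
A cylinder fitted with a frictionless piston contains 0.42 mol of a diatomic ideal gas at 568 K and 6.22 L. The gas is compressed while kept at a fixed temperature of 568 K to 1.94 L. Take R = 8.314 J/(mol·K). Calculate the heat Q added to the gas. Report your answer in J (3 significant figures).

Q ≈ -2310 J

Isothermal ⇒ ΔU = 0, so Q = W = nRT ln(V₂/V₁).
Q = (0.42)(8.314)(568) ln(1.94/6.22) = 1983 × -1.165 = -2311 J.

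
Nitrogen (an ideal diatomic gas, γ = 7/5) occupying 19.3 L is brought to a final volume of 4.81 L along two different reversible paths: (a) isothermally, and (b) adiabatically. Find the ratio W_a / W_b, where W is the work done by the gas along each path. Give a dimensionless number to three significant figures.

W_a / W_b ≈ 0.748

Path (a) isothermal: W = P₁V₁ ln(V₂/V₁) → W_a/(P₁V₁) = -1.389.
Path (b) adiabatic: W = P₁V₁(1 − (V₁/V₂)^(γ−1))/(γ−1) → W_b/(P₁V₁) = -1.858.
W_a / W_b = -1.389 / -1.858 = 0.7477.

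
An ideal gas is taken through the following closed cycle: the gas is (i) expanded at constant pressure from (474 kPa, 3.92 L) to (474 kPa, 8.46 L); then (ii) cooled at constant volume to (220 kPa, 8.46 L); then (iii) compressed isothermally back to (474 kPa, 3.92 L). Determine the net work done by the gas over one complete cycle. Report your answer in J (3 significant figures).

W_net ≈ 720 J

Leg (i): W = PΔV = (474)(8.46 − 3.92) = 2152 J.
Leg (ii): W = 0.
Leg (iii): W = PᵢVᵢ ln(V_f/Vᵢ) = (1861) ln(3.92/8.46) = -1432 J.
W_net = 2152 − 1432 = 720.2 J.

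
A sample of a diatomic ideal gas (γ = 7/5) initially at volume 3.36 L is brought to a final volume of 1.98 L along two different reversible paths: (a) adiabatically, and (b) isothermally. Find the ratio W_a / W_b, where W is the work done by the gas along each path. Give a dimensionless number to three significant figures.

Path (a) adiabatic: W = P₁V₁(1 − (V₁/V₂)^(γ−1))/(γ−1) → W_a/(P₁V₁) = -0.5889.
Path (b) isothermal: W = P₁V₁ ln(V₂/V₁) → W_b/(P₁V₁) = -0.5288.
W_a / W_b = -0.5889 / -0.5288 = 1.114.

W_a / W_b ≈ 1.11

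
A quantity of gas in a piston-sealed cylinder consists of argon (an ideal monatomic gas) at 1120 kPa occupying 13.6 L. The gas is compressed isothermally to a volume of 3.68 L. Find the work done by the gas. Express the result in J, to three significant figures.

Isothermal: W = nRT ln(V₂/V₁) = P₁V₁ ln(V₂/V₁).
P₁V₁ = (1120 kPa)(13.6 L) = 15232 J.
W = 15232 × ln(3.68/13.6) = 15232 × -1.307
W_by_gas = -19911 J.

W ≈ -19900 J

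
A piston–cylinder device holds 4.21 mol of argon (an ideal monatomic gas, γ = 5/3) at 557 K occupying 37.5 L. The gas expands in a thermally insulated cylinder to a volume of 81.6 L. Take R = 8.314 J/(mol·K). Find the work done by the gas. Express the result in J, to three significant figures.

Adiabatic: TV^(γ−1) = const with γ = 5/3.
T₂ = T₁ (V₁/V₂)^(γ−1) = 557 × (37.5/81.6)^0.667 = 557 × 0.5955 = 331.7 K.
W_by = nCᵥ(T₁ − T₂) = (4.21)(12.47)(557 − 331.7) = 11829 J.

W ≈ 11800 J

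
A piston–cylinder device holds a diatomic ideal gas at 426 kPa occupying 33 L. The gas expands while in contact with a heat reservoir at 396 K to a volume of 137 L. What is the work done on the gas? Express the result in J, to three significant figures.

W ≈ -20000 J

Isothermal: W = nRT ln(V₂/V₁) = P₁V₁ ln(V₂/V₁).
P₁V₁ = (426 kPa)(33 L) = 14058 J.
W = 14058 × ln(137/33) = 14058 × 1.423
W_by_gas = 20011 J; work on gas = −W_by = -20011 J.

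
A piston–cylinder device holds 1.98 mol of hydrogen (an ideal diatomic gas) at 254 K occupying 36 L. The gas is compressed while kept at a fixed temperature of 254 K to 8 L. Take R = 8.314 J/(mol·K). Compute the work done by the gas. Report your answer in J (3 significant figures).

W ≈ -6290 J

Isothermal: W = nRT ln(V₂/V₁).
W = (1.98)(8.314)(254) × ln(8/36)
  = 4181 × -1.504
W_by_gas = -6289 J.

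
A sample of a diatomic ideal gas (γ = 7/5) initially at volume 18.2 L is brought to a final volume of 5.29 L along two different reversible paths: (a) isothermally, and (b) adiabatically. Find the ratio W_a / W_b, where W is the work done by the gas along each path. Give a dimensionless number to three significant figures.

W_a / W_b ≈ 0.773

Path (a) isothermal: W = P₁V₁ ln(V₂/V₁) → W_a/(P₁V₁) = -1.236.
Path (b) adiabatic: W = P₁V₁(1 − (V₁/V₂)^(γ−1))/(γ−1) → W_b/(P₁V₁) = -1.598.
W_a / W_b = -1.236 / -1.598 = 0.7732.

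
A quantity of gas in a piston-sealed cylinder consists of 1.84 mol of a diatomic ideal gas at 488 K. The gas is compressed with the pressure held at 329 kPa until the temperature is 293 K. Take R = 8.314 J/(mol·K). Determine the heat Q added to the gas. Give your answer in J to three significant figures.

Isobaric: W = nRΔT = (1.84)(8.314)(-195) = -2983 J.
ΔU = nCᵥΔT with Cᵥ = 5R/2: ΔU = (1.84)(20.79)(-195) = -7458 J.
Q = ΔU + W = -7458 − 2983 = -10441 J.

Q ≈ -10400 J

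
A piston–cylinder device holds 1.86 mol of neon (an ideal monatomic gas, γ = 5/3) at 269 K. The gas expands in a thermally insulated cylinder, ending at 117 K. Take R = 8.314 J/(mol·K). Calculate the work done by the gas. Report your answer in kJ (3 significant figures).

Adiabatic ⇒ Q = 0, so W_by = −ΔU = nCᵥ(T₁ − T₂).
Cᵥ = 3R/2 = 12.47 J/(mol·K).
W = (1.86)(12.47)(269 − 117) = 3526 J.

W ≈ 3.53 kJ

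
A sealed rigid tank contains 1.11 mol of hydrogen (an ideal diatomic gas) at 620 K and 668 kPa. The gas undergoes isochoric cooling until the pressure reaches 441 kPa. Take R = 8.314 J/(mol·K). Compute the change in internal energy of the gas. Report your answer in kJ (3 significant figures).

Constant volume ⇒ W = 0, so Q = ΔU = nCᵥΔT with Cᵥ = 5R/2 = 20.79 J/(mol·K).
At constant V, T₂/T₁ = P₂/P₁ ⇒ ΔT = T₁(P₂/P₁ − 1) = 620·(441/668 − 1) = -210.7 K.
ΔU = (1.11)(20.79)(-210.7) = -4861 J.

ΔU ≈ -4.86 kJ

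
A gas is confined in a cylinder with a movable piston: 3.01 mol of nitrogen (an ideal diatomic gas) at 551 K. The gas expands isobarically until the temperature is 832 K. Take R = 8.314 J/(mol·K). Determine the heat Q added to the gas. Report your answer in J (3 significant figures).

Isobaric: W = nRΔT = (3.01)(8.314)(281) = 7032 J.
ΔU = nCᵥΔT with Cᵥ = 5R/2: ΔU = (3.01)(20.79)(281) = 17580 J.
Q = ΔU + W = 17580 + 7032 = 24612 J.

Q ≈ 24600 J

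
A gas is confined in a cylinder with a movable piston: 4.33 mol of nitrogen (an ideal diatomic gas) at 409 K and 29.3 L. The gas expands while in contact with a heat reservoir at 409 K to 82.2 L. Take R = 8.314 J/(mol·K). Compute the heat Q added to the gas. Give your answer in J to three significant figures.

Isothermal ⇒ ΔU = 0, so Q = W = nRT ln(V₂/V₁).
Q = (4.33)(8.314)(409) ln(82.2/29.3) = 14724 × 1.032 = 15189 J.

Q ≈ 15200 J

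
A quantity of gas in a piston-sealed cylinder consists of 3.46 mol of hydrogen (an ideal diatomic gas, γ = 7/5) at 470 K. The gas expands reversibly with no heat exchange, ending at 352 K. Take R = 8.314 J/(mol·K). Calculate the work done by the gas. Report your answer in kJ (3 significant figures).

W ≈ 8.49 kJ

Adiabatic ⇒ Q = 0, so W_by = −ΔU = nCᵥ(T₁ − T₂).
Cᵥ = 5R/2 = 20.79 J/(mol·K).
W = (3.46)(20.79)(470 − 352) = 8486 J.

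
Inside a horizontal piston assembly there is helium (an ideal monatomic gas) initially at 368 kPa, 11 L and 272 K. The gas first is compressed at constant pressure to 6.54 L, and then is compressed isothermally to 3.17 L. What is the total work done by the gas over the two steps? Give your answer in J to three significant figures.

Step 1 (isobaric): W = PΔV = (368 kPa)(6.54 − 11 L) = -1641 J.
After step 1: P = 368 kPa, V = 6.54 L, T = 161.7 K.
Step 2 (isothermal): W = P₁V₁ ln(V₂/V₁) = (2407) ln(3.17/6.54) = -1743 J.
W_total = -1641 − 1743 = -3384 J.

W_total ≈ -3380 J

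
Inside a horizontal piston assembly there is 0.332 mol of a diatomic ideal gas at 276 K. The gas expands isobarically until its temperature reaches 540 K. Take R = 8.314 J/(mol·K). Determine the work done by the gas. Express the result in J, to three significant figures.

W ≈ 729 J

Isobaric: W = P ΔV = nR ΔT.
W = (0.332)(8.314)(540 − 276) = 728.7 J.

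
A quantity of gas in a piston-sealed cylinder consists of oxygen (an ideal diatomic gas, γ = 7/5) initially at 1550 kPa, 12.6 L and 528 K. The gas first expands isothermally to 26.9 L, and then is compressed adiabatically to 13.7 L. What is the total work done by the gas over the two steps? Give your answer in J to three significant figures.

Step 1 (isothermal): W = P₁V₁ ln(V₂/V₁) = (19530) ln(26.9/12.6) = 14812 J.
After step 1: P = 726 kPa, V = 26.9 L, T = 528 K.
Step 2 (adiabatic): W = (P₁V₁ − P₂V₂)/(γ−1) = (19530 − 25581)/0.4 = -15127 J.
W_total = 14812 − 15127 = -315 J.

W_total ≈ -315 J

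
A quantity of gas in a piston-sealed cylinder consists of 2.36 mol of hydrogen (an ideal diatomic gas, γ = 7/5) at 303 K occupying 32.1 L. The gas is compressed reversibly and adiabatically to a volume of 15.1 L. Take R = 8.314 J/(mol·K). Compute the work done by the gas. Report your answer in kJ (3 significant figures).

W ≈ -5.23 kJ

Adiabatic: TV^(γ−1) = const with γ = 7/5.
T₂ = T₁ (V₁/V₂)^(γ−1) = 303 × (32.1/15.1)^0.4 = 303 × 1.352 = 409.7 K.
W_by = nCᵥ(T₁ − T₂) = (2.36)(20.79)(303 − 409.7) = -5233 J.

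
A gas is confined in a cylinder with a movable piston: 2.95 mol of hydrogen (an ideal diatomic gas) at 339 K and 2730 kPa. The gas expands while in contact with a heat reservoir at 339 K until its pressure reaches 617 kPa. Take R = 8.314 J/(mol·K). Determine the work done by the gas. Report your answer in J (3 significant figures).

Isothermal process: W = nRT ln(V₂/V₁) = nRT ln(P₁/P₂).
W = (2.95)(8.314)(339) × ln(2730/617)
  = 8314 × ln(4.425) = 8314 × 1.487
W_by_gas = 12365 J.

W ≈ 12400 J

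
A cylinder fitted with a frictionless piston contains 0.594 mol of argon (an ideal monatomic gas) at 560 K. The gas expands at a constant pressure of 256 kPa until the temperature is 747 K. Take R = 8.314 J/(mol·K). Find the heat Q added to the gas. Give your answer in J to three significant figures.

Q ≈ 2310 J

Isobaric: W = nRΔT = (0.594)(8.314)(187) = 923.5 J.
ΔU = nCᵥΔT with Cᵥ = 3R/2: ΔU = (0.594)(12.47)(187) = 1385 J.
Q = ΔU + W = 1385 + 923.5 = 2309 J.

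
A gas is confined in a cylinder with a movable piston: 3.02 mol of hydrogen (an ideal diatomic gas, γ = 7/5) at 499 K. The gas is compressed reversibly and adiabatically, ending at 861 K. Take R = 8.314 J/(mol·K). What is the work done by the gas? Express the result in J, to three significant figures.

W ≈ -22700 J

Adiabatic ⇒ Q = 0, so W_by = −ΔU = nCᵥ(T₁ − T₂).
Cᵥ = 5R/2 = 20.79 J/(mol·K).
W = (3.02)(20.79)(499 − 861) = -22723 J.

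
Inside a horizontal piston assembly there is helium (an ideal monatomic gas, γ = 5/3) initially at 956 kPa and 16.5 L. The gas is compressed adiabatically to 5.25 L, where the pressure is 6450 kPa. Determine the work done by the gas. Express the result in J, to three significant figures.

W ≈ -27100 J

Adiabatic: W = (P₁V₁ − P₂V₂)/(γ − 1) with γ = 5/3.
P₁V₁ = 15774 J, P₂V₂ = 33862 J.
W = (15774 − 33862) / 0.6667 = -27133 J.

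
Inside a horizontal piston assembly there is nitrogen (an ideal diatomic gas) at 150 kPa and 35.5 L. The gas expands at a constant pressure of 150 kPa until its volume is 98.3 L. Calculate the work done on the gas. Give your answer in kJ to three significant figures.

W ≈ -9.42 kJ

Isobaric: W = P ΔV.
W = (150 kPa)(98.3 − 35.5 L) = (150)(62.8) = 9420 J.
Work on gas = −W_by = -9420 J.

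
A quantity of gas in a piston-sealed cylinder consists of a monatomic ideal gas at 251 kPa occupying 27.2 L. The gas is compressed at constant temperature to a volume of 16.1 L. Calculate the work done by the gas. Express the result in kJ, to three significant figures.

W ≈ -3.58 kJ

Isothermal: W = nRT ln(V₂/V₁) = P₁V₁ ln(V₂/V₁).
P₁V₁ = (251 kPa)(27.2 L) = 6827 J.
W = 6827 × ln(16.1/27.2) = 6827 × -0.5244
W_by_gas = -3580 J.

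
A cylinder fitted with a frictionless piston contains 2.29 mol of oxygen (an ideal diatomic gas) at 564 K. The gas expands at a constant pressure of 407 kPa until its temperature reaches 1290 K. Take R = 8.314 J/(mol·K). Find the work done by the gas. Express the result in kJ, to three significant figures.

Isobaric: W = P ΔV = nR ΔT.
W = (2.29)(8.314)(1290 − 564) = 13822 J.

W ≈ 13.8 kJ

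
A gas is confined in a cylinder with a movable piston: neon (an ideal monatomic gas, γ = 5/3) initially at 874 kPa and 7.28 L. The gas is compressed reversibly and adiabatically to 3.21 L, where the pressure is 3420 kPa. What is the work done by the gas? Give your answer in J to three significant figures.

Adiabatic: W = (P₁V₁ − P₂V₂)/(γ − 1) with γ = 5/3.
P₁V₁ = 6363 J, P₂V₂ = 10978 J.
W = (6363 − 10978) / 0.6667 = -6923 J.

W ≈ -6920 J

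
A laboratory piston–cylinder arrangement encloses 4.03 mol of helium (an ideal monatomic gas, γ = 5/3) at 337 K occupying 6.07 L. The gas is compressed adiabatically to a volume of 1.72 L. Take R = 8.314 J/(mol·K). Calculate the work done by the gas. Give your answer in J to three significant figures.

Adiabatic: TV^(γ−1) = const with γ = 5/3.
T₂ = T₁ (V₁/V₂)^(γ−1) = 337 × (6.07/1.72)^0.667 = 337 × 2.318 = 781.2 K.
W_by = nCᵥ(T₁ − T₂) = (4.03)(12.47)(337 − 781.2) = -22322 J.

W ≈ -22300 J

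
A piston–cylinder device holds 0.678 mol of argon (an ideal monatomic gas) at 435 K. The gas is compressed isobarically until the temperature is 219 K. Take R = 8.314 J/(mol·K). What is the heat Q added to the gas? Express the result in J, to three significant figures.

Q ≈ -3040 J

Isobaric: W = nRΔT = (0.678)(8.314)(-216) = -1218 J.
ΔU = nCᵥΔT with Cᵥ = 3R/2: ΔU = (0.678)(12.47)(-216) = -1826 J.
Q = ΔU + W = -1826 − 1218 = -3044 J.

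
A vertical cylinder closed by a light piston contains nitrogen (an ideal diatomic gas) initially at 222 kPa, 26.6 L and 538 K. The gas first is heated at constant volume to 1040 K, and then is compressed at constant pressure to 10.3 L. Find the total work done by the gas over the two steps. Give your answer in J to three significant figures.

Step 1 (isochoric): W = 0 (constant volume).
After step 1: P = 429.1 kPa (V unchanged).
Step 2 (isobaric): W = PΔV = (429.1 kPa)(10.3 − 26.6 L) = -6995 J.
W_total = 0 − 6995 = -6995 J.

W_total ≈ -7000 J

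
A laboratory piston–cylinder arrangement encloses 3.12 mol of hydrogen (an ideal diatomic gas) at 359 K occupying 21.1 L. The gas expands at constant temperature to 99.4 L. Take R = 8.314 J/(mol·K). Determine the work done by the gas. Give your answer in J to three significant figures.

W ≈ 14400 J

Isothermal: W = nRT ln(V₂/V₁).
W = (3.12)(8.314)(359) × ln(99.4/21.1)
  = 9312 × 1.55
W_by_gas = 14433 J.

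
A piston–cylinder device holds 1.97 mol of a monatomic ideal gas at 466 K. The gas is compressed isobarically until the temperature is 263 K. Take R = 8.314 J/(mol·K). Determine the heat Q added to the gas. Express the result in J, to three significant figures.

Isobaric: W = nRΔT = (1.97)(8.314)(-203) = -3325 J.
ΔU = nCᵥΔT with Cᵥ = 3R/2: ΔU = (1.97)(12.47)(-203) = -4987 J.
Q = ΔU + W = -4987 − 3325 = -8312 J.

Q ≈ -8310 J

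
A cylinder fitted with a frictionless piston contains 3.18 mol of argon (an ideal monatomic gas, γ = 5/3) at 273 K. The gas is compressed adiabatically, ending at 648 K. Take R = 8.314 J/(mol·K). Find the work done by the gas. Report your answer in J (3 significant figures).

W ≈ -14900 J

Adiabatic ⇒ Q = 0, so W_by = −ΔU = nCᵥ(T₁ − T₂).
Cᵥ = 3R/2 = 12.47 J/(mol·K).
W = (3.18)(12.47)(273 − 648) = -14872 J.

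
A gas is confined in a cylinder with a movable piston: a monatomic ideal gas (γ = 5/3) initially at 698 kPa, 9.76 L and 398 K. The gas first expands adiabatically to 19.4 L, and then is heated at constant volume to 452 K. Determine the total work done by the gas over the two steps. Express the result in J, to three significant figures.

W_total ≈ 3750 J

Step 1 (adiabatic): W = (P₁V₁ − P₂V₂)/(γ−1) = (6812 − 4309)/0.667 = 3755 J.
Step 2 (isochoric): W = 0 (constant volume).
W_total = 3755 + 0 = 3755 J.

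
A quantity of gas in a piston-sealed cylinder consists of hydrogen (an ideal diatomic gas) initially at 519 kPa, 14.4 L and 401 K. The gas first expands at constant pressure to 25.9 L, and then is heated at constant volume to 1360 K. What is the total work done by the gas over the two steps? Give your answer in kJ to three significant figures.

W_total ≈ 5.97 kJ

Step 1 (isobaric): W = PΔV = (519 kPa)(25.9 − 14.4 L) = 5968 J.
Step 2 (isochoric): W = 0 (constant volume).
W_total = 5968 + 0 = 5968 J.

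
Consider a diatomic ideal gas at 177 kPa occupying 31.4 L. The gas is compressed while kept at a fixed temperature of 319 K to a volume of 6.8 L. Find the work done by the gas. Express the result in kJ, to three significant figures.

W ≈ -8.50 kJ

Isothermal: W = nRT ln(V₂/V₁) = P₁V₁ ln(V₂/V₁).
P₁V₁ = (177 kPa)(31.4 L) = 5558 J.
W = 5558 × ln(6.8/31.4) = 5558 × -1.53
W_by_gas = -8503 J.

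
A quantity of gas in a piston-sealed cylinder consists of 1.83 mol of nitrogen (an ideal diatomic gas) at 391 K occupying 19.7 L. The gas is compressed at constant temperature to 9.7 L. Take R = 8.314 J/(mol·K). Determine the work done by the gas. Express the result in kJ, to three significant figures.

W ≈ -4.21 kJ

Isothermal: W = nRT ln(V₂/V₁).
W = (1.83)(8.314)(391) × ln(9.7/19.7)
  = 5949 × -0.7085
W_by_gas = -4215 J.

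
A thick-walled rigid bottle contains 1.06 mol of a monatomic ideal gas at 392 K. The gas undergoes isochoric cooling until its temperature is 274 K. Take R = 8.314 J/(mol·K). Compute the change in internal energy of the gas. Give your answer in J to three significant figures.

Constant volume ⇒ W = 0, so Q = ΔU = nCᵥΔT with Cᵥ = 3R/2 = 12.47 J/(mol·K).
ΔU = (1.06)(12.47)(274 − 392) = -1560 J.

ΔU ≈ -1560 J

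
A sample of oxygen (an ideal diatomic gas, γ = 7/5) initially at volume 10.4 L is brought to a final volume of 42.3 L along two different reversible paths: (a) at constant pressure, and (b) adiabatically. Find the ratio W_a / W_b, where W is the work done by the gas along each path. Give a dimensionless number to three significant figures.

W_a / W_b ≈ 2.86

Path (a) isobaric: W = P₁(V₂ − V₁) → W_a/(P₁V₁) = 3.067.
Path (b) adiabatic: W = P₁V₁(1 − (V₁/V₂)^(γ−1))/(γ−1) → W_b/(P₁V₁) = 1.074.
W_a / W_b = 3.067 / 1.074 = 2.857.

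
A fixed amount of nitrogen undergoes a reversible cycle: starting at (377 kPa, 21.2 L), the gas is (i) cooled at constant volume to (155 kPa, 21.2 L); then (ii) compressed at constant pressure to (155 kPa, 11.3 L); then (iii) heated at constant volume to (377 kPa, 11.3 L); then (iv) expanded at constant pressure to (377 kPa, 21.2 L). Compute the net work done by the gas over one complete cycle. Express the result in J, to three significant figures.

W_net ≈ 2200 J

Constant-volume legs do no work.
W(ii) = (155)(11.3 − 21.2) = -1534 J; W(iv) = (377)(21.2 − 11.3) = 3732 J.
W_net = -1534 + 3732 = 2198 J (the clockwise enclosed area).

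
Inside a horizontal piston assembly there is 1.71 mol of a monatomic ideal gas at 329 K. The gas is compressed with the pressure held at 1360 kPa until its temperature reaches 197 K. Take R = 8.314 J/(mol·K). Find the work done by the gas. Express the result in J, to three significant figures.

W ≈ -1880 J

Isobaric: W = P ΔV = nR ΔT.
W = (1.71)(8.314)(197 − 329) = -1877 J.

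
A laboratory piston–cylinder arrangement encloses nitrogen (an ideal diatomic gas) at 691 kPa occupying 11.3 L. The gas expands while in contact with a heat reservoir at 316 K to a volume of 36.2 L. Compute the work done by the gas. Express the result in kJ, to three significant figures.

W ≈ 9.09 kJ

Isothermal: W = nRT ln(V₂/V₁) = P₁V₁ ln(V₂/V₁).
P₁V₁ = (691 kPa)(11.3 L) = 7808 J.
W = 7808 × ln(36.2/11.3) = 7808 × 1.164
W_by_gas = 9091 J.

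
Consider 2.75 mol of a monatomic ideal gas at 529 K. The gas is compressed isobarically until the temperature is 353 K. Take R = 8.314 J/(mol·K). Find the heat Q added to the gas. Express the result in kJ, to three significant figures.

Isobaric: W = nRΔT = (2.75)(8.314)(-176) = -4024 J.
ΔU = nCᵥΔT with Cᵥ = 3R/2: ΔU = (2.75)(12.47)(-176) = -6036 J.
Q = ΔU + W = -6036 − 4024 = -10060 J.

Q ≈ -10.1 kJ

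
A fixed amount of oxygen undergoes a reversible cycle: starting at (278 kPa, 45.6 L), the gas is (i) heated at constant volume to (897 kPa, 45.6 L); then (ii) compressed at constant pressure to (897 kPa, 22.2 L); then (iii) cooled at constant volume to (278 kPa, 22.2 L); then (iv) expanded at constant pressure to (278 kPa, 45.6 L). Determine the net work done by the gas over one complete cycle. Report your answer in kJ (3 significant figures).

W_net ≈ -14.5 kJ

Constant-volume legs do no work.
W(ii) = (897)(22.2 − 45.6) = -20990 J; W(iv) = (278)(45.6 − 22.2) = 6505 J.
W_net = -20990 + 6505 = -14485 J (the counter-clockwise enclosed area).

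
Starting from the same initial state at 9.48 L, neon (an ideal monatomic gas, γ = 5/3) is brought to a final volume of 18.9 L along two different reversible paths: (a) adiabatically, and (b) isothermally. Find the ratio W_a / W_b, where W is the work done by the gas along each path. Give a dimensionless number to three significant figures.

Path (a) adiabatic: W = P₁V₁(1 − (V₁/V₂)^(γ−1))/(γ−1) → W_a/(P₁V₁) = 0.5531.
Path (b) isothermal: W = P₁V₁ ln(V₂/V₁) → W_b/(P₁V₁) = 0.69.
W_a / W_b = 0.5531 / 0.69 = 0.8016.

W_a / W_b ≈ 0.802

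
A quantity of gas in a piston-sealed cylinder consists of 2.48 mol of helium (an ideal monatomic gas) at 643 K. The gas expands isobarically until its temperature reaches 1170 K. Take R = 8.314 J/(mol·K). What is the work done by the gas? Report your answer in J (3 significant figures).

W ≈ 10900 J

Isobaric: W = P ΔV = nR ΔT.
W = (2.48)(8.314)(1170 − 643) = 10866 J.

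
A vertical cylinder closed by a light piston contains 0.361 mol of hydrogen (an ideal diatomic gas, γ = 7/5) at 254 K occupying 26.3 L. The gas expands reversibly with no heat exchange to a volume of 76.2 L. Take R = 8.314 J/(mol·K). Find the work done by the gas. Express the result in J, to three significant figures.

W ≈ 661 J

Adiabatic: TV^(γ−1) = const with γ = 7/5.
T₂ = T₁ (V₁/V₂)^(γ−1) = 254 × (26.3/76.2)^0.4 = 254 × 0.6534 = 166 K.
W_by = nCᵥ(T₁ − T₂) = (0.361)(20.79)(254 − 166) = 660.5 J.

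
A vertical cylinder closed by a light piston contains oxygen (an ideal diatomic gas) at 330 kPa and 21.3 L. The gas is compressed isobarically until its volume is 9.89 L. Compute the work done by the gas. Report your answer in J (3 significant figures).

W ≈ -3770 J

Isobaric: W = P ΔV.
W = (330 kPa)(9.89 − 21.3 L) = (330)(-11.41) = -3765 J.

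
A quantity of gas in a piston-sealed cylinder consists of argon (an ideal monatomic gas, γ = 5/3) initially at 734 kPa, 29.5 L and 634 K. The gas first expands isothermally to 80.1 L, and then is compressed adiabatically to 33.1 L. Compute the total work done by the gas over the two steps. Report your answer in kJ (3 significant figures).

W_total ≈ -4.44 kJ

Step 1 (isothermal): W = P₁V₁ ln(V₂/V₁) = (21653) ln(80.1/29.5) = 21629 J.
After step 1: P = 270.3 kPa, V = 80.1 L, T = 634 K.
Step 2 (adiabatic): W = (P₁V₁ − P₂V₂)/(γ−1) = (21653 − 39029)/0.667 = -26064 J.
W_total = 21629 − 26064 = -4435 J.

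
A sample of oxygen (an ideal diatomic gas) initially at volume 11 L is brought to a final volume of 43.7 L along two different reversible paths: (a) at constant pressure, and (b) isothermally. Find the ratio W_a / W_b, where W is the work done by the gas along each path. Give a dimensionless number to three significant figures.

Path (a) isobaric: W = P₁(V₂ − V₁) → W_a/(P₁V₁) = 2.973.
Path (b) isothermal: W = P₁V₁ ln(V₂/V₁) → W_b/(P₁V₁) = 1.379.
W_a / W_b = 2.973 / 1.379 = 2.155.

W_a / W_b ≈ 2.16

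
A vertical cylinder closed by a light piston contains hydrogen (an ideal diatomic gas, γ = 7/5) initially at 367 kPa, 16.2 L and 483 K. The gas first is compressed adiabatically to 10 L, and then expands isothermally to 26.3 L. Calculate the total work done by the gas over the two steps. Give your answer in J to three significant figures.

Step 1 (adiabatic): W = (P₁V₁ − P₂V₂)/(γ−1) = (5945 − 7211)/0.4 = -3164 J.
After step 1: P = 721.1 kPa, V = 10 L, T = 585.8 K.
Step 2 (isothermal): W = P₁V₁ ln(V₂/V₁) = (7211) ln(26.3/10) = 6973 J.
W_total = -3164 + 6973 = 3809 J.

W_total ≈ 3810 J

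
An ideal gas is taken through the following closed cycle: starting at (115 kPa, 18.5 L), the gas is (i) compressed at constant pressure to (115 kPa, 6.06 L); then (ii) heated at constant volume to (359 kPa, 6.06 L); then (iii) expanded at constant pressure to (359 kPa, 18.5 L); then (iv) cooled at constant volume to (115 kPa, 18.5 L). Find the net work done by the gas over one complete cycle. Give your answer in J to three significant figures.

Constant-volume legs do no work.
W(i) = (115)(6.06 − 18.5) = -1431 J; W(iii) = (359)(18.5 − 6.06) = 4466 J.
W_net = -1431 + 4466 = 3035 J (the clockwise enclosed area).

W_net ≈ 3040 J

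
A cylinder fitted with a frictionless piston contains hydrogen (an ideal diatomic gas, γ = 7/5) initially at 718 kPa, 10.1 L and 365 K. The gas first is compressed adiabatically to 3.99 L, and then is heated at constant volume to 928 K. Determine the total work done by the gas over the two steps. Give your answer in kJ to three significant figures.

Step 1 (adiabatic): W = (P₁V₁ − P₂V₂)/(γ−1) = (7252 − 10514)/0.4 = -8157 J.
Step 2 (isochoric): W = 0 (constant volume).
W_total = -8157 + 0 = -8157 J.

W_total ≈ -8.16 kJ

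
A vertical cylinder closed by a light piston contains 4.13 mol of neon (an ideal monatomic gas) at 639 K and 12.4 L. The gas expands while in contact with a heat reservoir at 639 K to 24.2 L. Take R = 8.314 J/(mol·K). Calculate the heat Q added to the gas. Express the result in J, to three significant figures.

Q ≈ 14700 J

Isothermal ⇒ ΔU = 0, so Q = W = nRT ln(V₂/V₁).
Q = (4.13)(8.314)(639) ln(24.2/12.4) = 21941 × 0.6687 = 14671 J.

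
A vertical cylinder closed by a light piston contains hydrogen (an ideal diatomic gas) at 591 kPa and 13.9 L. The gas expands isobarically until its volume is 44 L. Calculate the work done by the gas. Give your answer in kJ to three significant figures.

W ≈ 17.8 kJ

Isobaric: W = P ΔV.
W = (591 kPa)(44 − 13.9 L) = (591)(30.1) = 17789 J.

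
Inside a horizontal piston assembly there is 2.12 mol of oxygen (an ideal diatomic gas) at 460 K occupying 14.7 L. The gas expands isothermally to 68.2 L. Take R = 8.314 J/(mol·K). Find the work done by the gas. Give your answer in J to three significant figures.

W ≈ 12400 J

Isothermal: W = nRT ln(V₂/V₁).
W = (2.12)(8.314)(460) × ln(68.2/14.7)
  = 8108 × 1.535
W_by_gas = 12442 J.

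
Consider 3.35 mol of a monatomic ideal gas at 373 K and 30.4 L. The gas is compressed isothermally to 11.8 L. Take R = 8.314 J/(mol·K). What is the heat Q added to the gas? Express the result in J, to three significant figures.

Isothermal ⇒ ΔU = 0, so Q = W = nRT ln(V₂/V₁).
Q = (3.35)(8.314)(373) ln(11.8/30.4) = 10389 × -0.9463 = -9831 J.

Q ≈ -9830 J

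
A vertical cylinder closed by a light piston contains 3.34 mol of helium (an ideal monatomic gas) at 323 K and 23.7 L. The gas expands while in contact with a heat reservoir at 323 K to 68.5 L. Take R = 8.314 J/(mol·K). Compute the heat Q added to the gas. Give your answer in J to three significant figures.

Isothermal ⇒ ΔU = 0, so Q = W = nRT ln(V₂/V₁).
Q = (3.34)(8.314)(323) ln(68.5/23.7) = 8969 × 1.061 = 9520 J.

Q ≈ 9520 J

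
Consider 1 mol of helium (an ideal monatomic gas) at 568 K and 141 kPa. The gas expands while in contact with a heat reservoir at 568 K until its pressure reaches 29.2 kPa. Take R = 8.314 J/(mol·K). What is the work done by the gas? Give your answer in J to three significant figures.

Isothermal process: W = nRT ln(V₂/V₁) = nRT ln(P₁/P₂).
W = (1)(8.314)(568) × ln(141/29.2)
  = 4722 × ln(4.829) = 4722 × 1.575
W_by_gas = 7436 J.

W ≈ 7440 J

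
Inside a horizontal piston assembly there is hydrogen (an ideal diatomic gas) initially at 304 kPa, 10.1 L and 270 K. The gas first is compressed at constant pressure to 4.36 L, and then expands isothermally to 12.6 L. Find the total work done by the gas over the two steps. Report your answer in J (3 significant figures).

Step 1 (isobaric): W = PΔV = (304 kPa)(4.36 − 10.1 L) = -1745 J.
After step 1: P = 304 kPa, V = 4.36 L, T = 116.6 K.
Step 2 (isothermal): W = P₁V₁ ln(V₂/V₁) = (1325) ln(12.6/4.36) = 1407 J.
W_total = -1745 + 1407 = -338.4 J.

W_total ≈ -338 J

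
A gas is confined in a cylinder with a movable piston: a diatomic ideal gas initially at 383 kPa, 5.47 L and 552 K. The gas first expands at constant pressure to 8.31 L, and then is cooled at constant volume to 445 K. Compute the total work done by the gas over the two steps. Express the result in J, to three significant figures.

Step 1 (isobaric): W = PΔV = (383 kPa)(8.31 − 5.47 L) = 1088 J.
Step 2 (isochoric): W = 0 (constant volume).
W_total = 1088 + 0 = 1088 J.

W_total ≈ 1090 J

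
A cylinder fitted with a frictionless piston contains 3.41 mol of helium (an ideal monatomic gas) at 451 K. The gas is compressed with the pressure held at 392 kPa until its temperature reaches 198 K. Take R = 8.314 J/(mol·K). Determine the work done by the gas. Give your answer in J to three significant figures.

W ≈ -7170 J

Isobaric: W = P ΔV = nR ΔT.
W = (3.41)(8.314)(198 − 451) = -7173 J.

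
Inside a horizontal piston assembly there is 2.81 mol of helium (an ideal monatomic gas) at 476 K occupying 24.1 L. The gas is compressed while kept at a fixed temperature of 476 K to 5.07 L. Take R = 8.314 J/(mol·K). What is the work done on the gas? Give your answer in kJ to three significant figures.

W ≈ 17.3 kJ

Isothermal: W = nRT ln(V₂/V₁).
W = (2.81)(8.314)(476) × ln(5.07/24.1)
  = 11120 × -1.559
W_by_gas = -17335 J; work on gas = −W_by = 17335 J.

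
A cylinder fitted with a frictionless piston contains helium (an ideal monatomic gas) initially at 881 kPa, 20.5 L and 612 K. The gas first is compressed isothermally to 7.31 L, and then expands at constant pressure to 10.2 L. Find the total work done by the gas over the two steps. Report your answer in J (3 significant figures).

Step 1 (isothermal): W = P₁V₁ ln(V₂/V₁) = (18060) ln(7.31/20.5) = -18624 J.
After step 1: P = 2471 kPa, V = 7.31 L, T = 612 K.
Step 2 (isobaric): W = PΔV = (2471 kPa)(10.2 − 7.31 L) = 7140 J.
W_total = -18624 + 7140 = -11483 J.

W_total ≈ -11500 J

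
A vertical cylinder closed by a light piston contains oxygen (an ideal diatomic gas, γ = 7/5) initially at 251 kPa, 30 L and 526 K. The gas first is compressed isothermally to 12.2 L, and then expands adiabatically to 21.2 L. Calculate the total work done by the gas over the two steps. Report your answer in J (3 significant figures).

Step 1 (isothermal): W = P₁V₁ ln(V₂/V₁) = (7530) ln(12.2/30) = -6775 J.
After step 1: P = 617.2 kPa, V = 12.2 L, T = 526 K.
Step 2 (adiabatic): W = (P₁V₁ − P₂V₂)/(γ−1) = (7530 − 6037)/0.4 = 3733 J.
W_total = -6775 + 3733 = -3042 J.

W_total ≈ -3040 J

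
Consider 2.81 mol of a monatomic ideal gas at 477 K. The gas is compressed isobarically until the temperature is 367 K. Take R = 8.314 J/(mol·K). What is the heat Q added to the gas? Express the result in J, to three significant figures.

Q ≈ -6420 J

Isobaric: W = nRΔT = (2.81)(8.314)(-110) = -2570 J.
ΔU = nCᵥΔT with Cᵥ = 3R/2: ΔU = (2.81)(12.47)(-110) = -3855 J.
Q = ΔU + W = -3855 − 2570 = -6425 J.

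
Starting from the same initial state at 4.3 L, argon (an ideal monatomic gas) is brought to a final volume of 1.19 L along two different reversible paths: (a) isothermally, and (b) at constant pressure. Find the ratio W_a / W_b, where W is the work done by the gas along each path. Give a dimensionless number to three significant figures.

Path (a) isothermal: W = P₁V₁ ln(V₂/V₁) → W_a/(P₁V₁) = -1.285.
Path (b) isobaric: W = P₁(V₂ − V₁) → W_b/(P₁V₁) = -0.7233.
W_a / W_b = -1.285 / -0.7233 = 1.776.

W_a / W_b ≈ 1.78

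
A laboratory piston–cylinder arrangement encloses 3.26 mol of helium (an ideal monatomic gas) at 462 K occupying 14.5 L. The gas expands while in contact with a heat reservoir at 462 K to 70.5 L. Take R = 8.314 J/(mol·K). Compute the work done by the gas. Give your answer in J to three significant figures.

Isothermal: W = nRT ln(V₂/V₁).
W = (3.26)(8.314)(462) × ln(70.5/14.5)
  = 12522 × 1.581
W_by_gas = 19803 J.

W ≈ 19800 J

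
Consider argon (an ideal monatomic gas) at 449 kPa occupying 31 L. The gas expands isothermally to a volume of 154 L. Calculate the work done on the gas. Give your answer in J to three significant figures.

W ≈ -22300 J

Isothermal: W = nRT ln(V₂/V₁) = P₁V₁ ln(V₂/V₁).
P₁V₁ = (449 kPa)(31 L) = 13919 J.
W = 13919 × ln(154/31) = 13919 × 1.603
W_by_gas = 22312 J; work on gas = −W_by = -22312 J.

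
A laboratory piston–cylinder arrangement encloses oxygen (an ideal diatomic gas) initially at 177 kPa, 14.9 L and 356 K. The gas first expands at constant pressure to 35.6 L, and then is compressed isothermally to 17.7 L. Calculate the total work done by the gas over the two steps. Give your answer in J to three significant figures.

W_total ≈ -739 J

Step 1 (isobaric): W = PΔV = (177 kPa)(35.6 − 14.9 L) = 3664 J.
After step 1: P = 177 kPa, V = 35.6 L, T = 850.6 K.
Step 2 (isothermal): W = P₁V₁ ln(V₂/V₁) = (6301) ln(17.7/35.6) = -4403 J.
W_total = 3664 − 4403 = -739.3 J.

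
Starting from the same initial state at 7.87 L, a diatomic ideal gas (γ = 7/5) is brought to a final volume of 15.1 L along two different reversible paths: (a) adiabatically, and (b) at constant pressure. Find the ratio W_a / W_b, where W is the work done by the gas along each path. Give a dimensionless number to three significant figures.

W_a / W_b ≈ 0.624

Path (a) adiabatic: W = P₁V₁(1 − (V₁/V₂)^(γ−1))/(γ−1) → W_a/(P₁V₁) = 0.5736.
Path (b) isobaric: W = P₁(V₂ − V₁) → W_b/(P₁V₁) = 0.9187.
W_a / W_b = 0.5736 / 0.9187 = 0.6244.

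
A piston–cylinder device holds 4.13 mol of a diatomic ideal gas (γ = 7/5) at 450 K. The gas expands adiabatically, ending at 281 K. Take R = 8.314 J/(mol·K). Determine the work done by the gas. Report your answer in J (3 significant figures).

Adiabatic ⇒ Q = 0, so W_by = −ΔU = nCᵥ(T₁ − T₂).
Cᵥ = 5R/2 = 20.79 J/(mol·K).
W = (4.13)(20.79)(450 − 281) = 14507 J.

W ≈ 14500 J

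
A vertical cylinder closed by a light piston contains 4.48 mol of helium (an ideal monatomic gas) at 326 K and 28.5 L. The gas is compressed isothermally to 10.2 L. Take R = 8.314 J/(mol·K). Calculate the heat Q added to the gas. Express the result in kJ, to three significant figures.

Isothermal ⇒ ΔU = 0, so Q = W = nRT ln(V₂/V₁).
Q = (4.48)(8.314)(326) ln(10.2/28.5) = 12142 × -1.028 = -12477 J.

Q ≈ -12.5 kJ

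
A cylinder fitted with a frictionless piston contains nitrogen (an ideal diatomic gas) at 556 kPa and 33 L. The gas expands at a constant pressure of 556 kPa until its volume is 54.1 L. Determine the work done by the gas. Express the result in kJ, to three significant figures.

W ≈ 11.7 kJ

Isobaric: W = P ΔV.
W = (556 kPa)(54.1 − 33 L) = (556)(21.1) = 11732 J.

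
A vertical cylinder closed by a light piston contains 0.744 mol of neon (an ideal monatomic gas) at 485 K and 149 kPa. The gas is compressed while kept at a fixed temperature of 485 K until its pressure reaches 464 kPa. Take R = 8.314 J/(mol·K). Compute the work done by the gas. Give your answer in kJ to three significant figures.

W ≈ -3.41 kJ

Isothermal process: W = nRT ln(V₂/V₁) = nRT ln(P₁/P₂).
W = (0.744)(8.314)(485) × ln(149/464)
  = 3000 × ln(0.3211) = 3000 × -1.136
W_by_gas = -3408 J.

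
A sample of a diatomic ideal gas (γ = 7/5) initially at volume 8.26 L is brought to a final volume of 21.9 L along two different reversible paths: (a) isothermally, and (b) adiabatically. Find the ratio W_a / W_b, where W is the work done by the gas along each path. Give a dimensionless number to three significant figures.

Path (a) isothermal: W = P₁V₁ ln(V₂/V₁) → W_a/(P₁V₁) = 0.9751.
Path (b) adiabatic: W = P₁V₁(1 − (V₁/V₂)^(γ−1))/(γ−1) → W_b/(P₁V₁) = 0.8074.
W_a / W_b = 0.9751 / 0.8074 = 1.208.

W_a / W_b ≈ 1.21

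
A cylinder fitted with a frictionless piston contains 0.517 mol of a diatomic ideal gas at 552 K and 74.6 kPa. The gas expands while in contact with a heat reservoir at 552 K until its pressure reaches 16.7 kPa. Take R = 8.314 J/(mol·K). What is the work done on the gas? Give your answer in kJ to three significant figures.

W ≈ -3.55 kJ

Isothermal process: W = nRT ln(V₂/V₁) = nRT ln(P₁/P₂).
W = (0.517)(8.314)(552) × ln(74.6/16.7)
  = 2373 × ln(4.467) = 2373 × 1.497
W_by_gas = 3551 J; work on gas = −W_by = -3551 J.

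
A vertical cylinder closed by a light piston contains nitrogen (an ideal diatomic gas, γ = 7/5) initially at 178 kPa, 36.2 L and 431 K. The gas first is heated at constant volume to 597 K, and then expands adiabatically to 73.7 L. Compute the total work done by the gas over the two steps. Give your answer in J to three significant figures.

Step 1 (isochoric): W = 0 (constant volume).
After step 1: P = 246.6 kPa (V unchanged).
Step 2 (adiabatic): W = (P₁V₁ − P₂V₂)/(γ−1) = (8925 − 6716)/0.4 = 5523 J.
W_total = 0 + 5523 = 5523 J.

W_total ≈ 5520 J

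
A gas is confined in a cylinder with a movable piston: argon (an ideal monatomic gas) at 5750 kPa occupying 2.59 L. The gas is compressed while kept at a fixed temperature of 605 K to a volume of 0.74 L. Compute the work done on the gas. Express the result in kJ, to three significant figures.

W ≈ 18.7 kJ

Isothermal: W = nRT ln(V₂/V₁) = P₁V₁ ln(V₂/V₁).
P₁V₁ = (5750 kPa)(2.59 L) = 14892 J.
W = 14892 × ln(0.74/2.59) = 14892 × -1.253
W_by_gas = -18657 J; work on gas = −W_by = 18657 J.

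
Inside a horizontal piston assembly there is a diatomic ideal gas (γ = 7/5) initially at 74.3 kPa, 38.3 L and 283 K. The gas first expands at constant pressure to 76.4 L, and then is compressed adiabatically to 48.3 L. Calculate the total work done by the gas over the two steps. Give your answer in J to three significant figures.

Step 1 (isobaric): W = PΔV = (74.3 kPa)(76.4 − 38.3 L) = 2831 J.
After step 1: P = 74.3 kPa, V = 76.4 L, T = 564.5 K.
Step 2 (adiabatic): W = (P₁V₁ − P₂V₂)/(γ−1) = (5677 − 6819)/0.4 = -2857 J.
W_total = 2831 − 2857 = -26.15 J.

W_total ≈ -26.2 J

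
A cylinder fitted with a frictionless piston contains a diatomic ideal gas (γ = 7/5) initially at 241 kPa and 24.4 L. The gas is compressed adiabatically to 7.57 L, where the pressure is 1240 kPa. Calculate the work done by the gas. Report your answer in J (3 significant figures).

W ≈ -8770 J

Adiabatic: W = (P₁V₁ − P₂V₂)/(γ − 1) with γ = 7/5.
P₁V₁ = 5880 J, P₂V₂ = 9387 J.
W = (5880 − 9387) / 0.4 = -8766 J.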